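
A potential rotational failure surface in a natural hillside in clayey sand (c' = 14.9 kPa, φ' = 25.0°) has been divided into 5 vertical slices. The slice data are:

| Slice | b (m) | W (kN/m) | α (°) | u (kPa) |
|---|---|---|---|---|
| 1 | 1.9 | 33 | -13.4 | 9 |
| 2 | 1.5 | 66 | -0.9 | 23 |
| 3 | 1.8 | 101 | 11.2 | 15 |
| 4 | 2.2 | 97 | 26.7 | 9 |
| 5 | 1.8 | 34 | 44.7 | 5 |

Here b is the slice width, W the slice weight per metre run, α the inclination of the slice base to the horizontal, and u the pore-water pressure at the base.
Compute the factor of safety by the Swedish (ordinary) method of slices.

Ordinary method of slices: FS = Σ[c'·Δl_i + (W_i cosα_i − u_i·Δl_i)·tanφ'] / Σ W_i sinα_i, with Δl_i = b_i / cosα_i.
Slice 1: Δl = 1.9/cos(-13.4°) = 1.953 m; N'_1 = 33·cos(-13.4°) − 9·1.953 = 14.5; c'Δl = 29.10; W sinα = -7.6
Slice 2: Δl = 1.5/cos(-0.9°) = 1.500 m; N'_2 = 66·cos(-0.9°) − 23·1.500 = 31.5; c'Δl = 22.35; W sinα = -1.0
Slice 3: Δl = 1.8/cos11.2° = 1.835 m; N'_3 = 101·cos11.2° − 15·1.835 = 71.6; c'Δl = 27.34; W sinα = 19.6
Slice 4: Δl = 2.2/cos26.7° = 2.463 m; N'_4 = 97·cos26.7° − 9·2.463 = 64.5; c'Δl = 36.69; W sinα = 43.6
Slice 5: Δl = 1.8/cos44.7° = 2.532 m; N'_5 = 34·cos44.7° − 5·2.532 = 11.5; c'Δl = 37.73; W sinα = 23.9
Σc'Δl = 153.2 kN/m; ΣN' = 193.6 kN/m; ΣW sinα = 78.4 kN/m
Resisting = 153.2 + 193.6·tan25.0° = 153.2 + 90.3 = 243.5 kN/m
FS = 243.5 / 78.4 = 3.104

FS = 3.10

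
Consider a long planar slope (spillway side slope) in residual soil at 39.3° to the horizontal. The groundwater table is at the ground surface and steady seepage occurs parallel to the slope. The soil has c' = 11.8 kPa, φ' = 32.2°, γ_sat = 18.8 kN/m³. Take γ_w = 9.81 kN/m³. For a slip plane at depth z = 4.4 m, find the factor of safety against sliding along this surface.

FS = 0.66

With seepage parallel to the slope and the water table at the surface, the effective normal stress on the slip plane uses the buoyant unit weight γ' = γ_sat − γ_w while the driving shear stress uses γ_sat:
FS = [c' + γ' z cos²β tanφ'] / [γ_sat z sinβ cosβ]
γ' = 18.8 − 9.81 = 8.99 kN/m³
Numerator = 11.8 + 8.99·4.4·cos²39.3°·tan32.2° = 11.8 + 8.99·4.4·0.5988·0.6297 = 26.717 kPa
Denominator = 18.8·4.4·sin39.3°·cos39.3° = 18.8·4.4·0.6334·0.7738 = 40.544 kPa
FS = 26.717 / 40.544 = 0.659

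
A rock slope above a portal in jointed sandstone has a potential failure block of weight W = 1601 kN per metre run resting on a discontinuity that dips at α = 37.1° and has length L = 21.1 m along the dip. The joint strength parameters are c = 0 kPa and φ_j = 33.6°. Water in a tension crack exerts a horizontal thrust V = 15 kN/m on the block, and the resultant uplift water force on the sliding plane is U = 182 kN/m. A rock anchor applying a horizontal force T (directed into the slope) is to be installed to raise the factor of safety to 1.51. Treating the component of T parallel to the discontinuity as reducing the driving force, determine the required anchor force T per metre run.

Resolving forces along and normal to the sliding plane, with the horizontal anchor force T adding T·sinα to the effective normal force and T·cosα acting up the plane against the driving force:
FS = [cL + (W cosα − U − V sinα + T sinα) tanφ_j] / [W sinα + V cosα − T cosα]
Without the anchor: N' = 1085.9 kN/m, driving T_d = 977.7 kN/m, resisting R = 0·21.1 + 1085.9·tan33.6° = 721.5 kN/m, FS = 0.74.
Setting FS = 1.51 and solving for T:
1.51·(977.7 − T cos37.1°) = 721.5 + T sin37.1°·tan33.6°
T·(sin37.1°·tan33.6° + 1.51·cos37.1°) = 1.51·977.7 − 721.5
T·(0.6032·0.6644 + 1.51·0.7976) = 1476.3 − 721.5 = 754.9
T·1.6051 = 754.9
T = 470.3 kN/m

T = 470 kN/m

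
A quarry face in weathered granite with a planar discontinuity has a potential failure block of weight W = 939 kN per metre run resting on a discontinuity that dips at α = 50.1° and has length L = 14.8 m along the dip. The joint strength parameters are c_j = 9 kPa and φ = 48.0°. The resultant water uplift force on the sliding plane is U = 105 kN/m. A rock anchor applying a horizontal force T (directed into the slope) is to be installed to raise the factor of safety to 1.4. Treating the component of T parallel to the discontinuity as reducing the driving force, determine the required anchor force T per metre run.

Resolving forces along and normal to the sliding plane, with the horizontal anchor force T adding T·sinα to the effective normal force and T·cosα acting up the plane against the driving force:
FS = [c_jL + (W cosα − U + T sinα) tanφ] / [W sinα − T cosα]
Without the anchor: N' = 497.3 kN/m, driving T_d = 720.4 kN/m, resisting R = 9·14.8 + 497.3·tan48.0° = 685.5 kN/m, FS = 0.95.
Setting FS = 1.4 and solving for T:
1.4·(720.4 − T cos50.1°) = 685.5 + T sin50.1°·tan48.0°
T·(sin50.1°·tan48.0° + 1.4·cos50.1°) = 1.4·720.4 − 685.5
T·(0.7672·1.1106 + 1.4·0.6414) = 1008.5 − 685.5 = 323.0
T·1.7501 = 323.0
T = 184.6 kN/m

T = 185 kN/m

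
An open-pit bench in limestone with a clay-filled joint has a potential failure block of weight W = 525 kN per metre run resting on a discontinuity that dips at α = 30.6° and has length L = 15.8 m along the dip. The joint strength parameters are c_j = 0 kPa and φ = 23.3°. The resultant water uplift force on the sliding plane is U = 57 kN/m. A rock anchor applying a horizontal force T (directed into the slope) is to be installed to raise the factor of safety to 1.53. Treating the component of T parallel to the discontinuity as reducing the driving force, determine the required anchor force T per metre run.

T = 155 kN/m

Resolving forces along and normal to the sliding plane, with the horizontal anchor force T adding T·sinα to the effective normal force and T·cosα acting up the plane against the driving force:
FS = [c_jL + (W cosα − U + T sinα) tanφ] / [W sinα − T cosα]
Without the anchor: N' = 394.9 kN/m, driving T_d = 267.2 kN/m, resisting R = 0·15.8 + 394.9·tan23.3° = 170.1 kN/m, FS = 0.64.
Setting FS = 1.53 and solving for T:
1.53·(267.2 − T cos30.6°) = 170.1 + T sin30.6°·tan23.3°
T·(sin30.6°·tan23.3° + 1.53·cos30.6°) = 1.53·267.2 − 170.1
T·(0.5090·0.4307 + 1.53·0.8607) = 408.9 − 170.1 = 238.8
T·1.5362 = 238.8
T = 155.5 kN/m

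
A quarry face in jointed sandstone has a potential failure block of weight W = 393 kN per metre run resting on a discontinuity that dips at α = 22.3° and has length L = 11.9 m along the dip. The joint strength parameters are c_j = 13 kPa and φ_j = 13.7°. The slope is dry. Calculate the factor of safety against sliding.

FS = 1.63

Resolving the block weight along and normal to the plane and applying the Mohr–Coulomb strength on the joint:
N' = W cosα = 393·cos22.3° = 363.6 kN/m
Driving force T = W sinα = 393·sin22.3° = 149.1 kN/m
Resisting force R = c_j·L + N'·tanφ_j = 13·11.9 + 363.6·tan13.7° = 154.7 + 88.6 = 243.3 kN/m
FS = R / T = 243.3 / 149.1 = 1.632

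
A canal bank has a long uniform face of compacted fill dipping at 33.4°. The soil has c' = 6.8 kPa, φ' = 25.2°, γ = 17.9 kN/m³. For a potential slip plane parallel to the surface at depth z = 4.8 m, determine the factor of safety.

For an infinite slope with a slip plane parallel to the surface (no pore pressure): FS = [c' + γz cos²β tanφ'] / [γz sinβ cosβ].
γz = 17.9·4.8 = 85.92 kN/m²
Numerator = 6.8 + 85.92·cos²33.4°·tan25.2° = 6.8 + 85.92·0.6970·0.4706 = 34.979 kPa
Denominator = 85.92·sin33.4°·cos33.4° = 85.92·0.5505·0.8348 = 39.486 kPa
FS = 34.979 / 39.486 = 0.886

FS = 0.89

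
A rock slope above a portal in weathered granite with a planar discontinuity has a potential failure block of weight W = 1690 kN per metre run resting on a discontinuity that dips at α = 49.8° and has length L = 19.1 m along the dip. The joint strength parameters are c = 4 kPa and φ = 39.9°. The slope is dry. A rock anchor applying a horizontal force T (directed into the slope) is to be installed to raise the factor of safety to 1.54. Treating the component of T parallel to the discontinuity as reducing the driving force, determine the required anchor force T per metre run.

T = 612 kN/m

Resolving forces along and normal to the sliding plane, with the horizontal anchor force T adding T·sinα to the effective normal force and T·cosα acting up the plane against the driving force:
FS = [cL + (W cosα + T sinα) tanφ] / [W sinα − T cosα]
Without the anchor: N' = 1090.8 kN/m, driving T_d = 1290.8 kN/m, resisting R = 4·19.1 + 1090.8·tan39.9° = 988.5 kN/m, FS = 0.77.
Setting FS = 1.54 and solving for T:
1.54·(1290.8 − T cos49.8°) = 988.5 + T sin49.8°·tan39.9°
T·(sin49.8°·tan39.9° + 1.54·cos49.8°) = 1.54·1290.8 − 988.5
T·(0.7638·0.8361 + 1.54·0.6455) = 1987.9 − 988.5 = 999.4
T·1.6326 = 999.4
T = 612.1 kN/m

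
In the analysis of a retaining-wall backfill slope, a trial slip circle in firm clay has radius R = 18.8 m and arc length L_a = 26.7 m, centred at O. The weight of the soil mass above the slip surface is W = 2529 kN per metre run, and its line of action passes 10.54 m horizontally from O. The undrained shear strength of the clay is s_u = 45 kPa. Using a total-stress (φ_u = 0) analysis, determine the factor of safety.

Taking moments about the centre O, the resisting moment is provided by the undrained shear strength acting along the arc:
M_R = s_u·L_a·R = 45·26.70·18.8 = 22588.2 kN·m/m
M_D = W·d = 2529·10.54 = 26655.7 kN·m/m
FS = M_R / M_D = 22588.2 / 26655.7 = 0.847

FS = 0.85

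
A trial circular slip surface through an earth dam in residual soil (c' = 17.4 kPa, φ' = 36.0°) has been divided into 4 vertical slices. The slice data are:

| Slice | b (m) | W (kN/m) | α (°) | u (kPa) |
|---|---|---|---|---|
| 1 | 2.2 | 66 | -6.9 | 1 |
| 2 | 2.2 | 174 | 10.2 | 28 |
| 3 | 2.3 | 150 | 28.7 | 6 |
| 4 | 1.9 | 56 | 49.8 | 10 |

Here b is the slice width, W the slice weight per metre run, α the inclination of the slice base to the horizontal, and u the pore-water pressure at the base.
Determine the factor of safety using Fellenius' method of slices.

FS = 2.82

Ordinary method of slices: FS = Σ[c'·Δl_i + (W_i cosα_i − u_i·Δl_i)·tanφ'] / Σ W_i sinα_i, with Δl_i = b_i / cosα_i.
Slice 1: Δl = 2.2/cos(-6.9°) = 2.216 m; N'_1 = 66·cos(-6.9°) − 1·2.216 = 63.3; c'Δl = 38.56; W sinα = -7.9
Slice 2: Δl = 2.2/cos10.2° = 2.235 m; N'_2 = 174·cos10.2° − 28·2.235 = 108.7; c'Δl = 38.89; W sinα = 30.8
Slice 3: Δl = 2.3/cos28.7° = 2.622 m; N'_3 = 150·cos28.7° − 6·2.622 = 115.8; c'Δl = 45.63; W sinα = 72.0
Slice 4: Δl = 1.9/cos49.8° = 2.944 m; N'_4 = 56·cos49.8° − 10·2.944 = 6.7; c'Δl = 51.22; W sinα = 42.8
Σc'Δl = 174.3 kN/m; ΣN' = 294.5 kN/m; ΣW sinα = 137.7 kN/m
Resisting = 174.3 + 294.5·tan36.0° = 174.3 + 214.0 = 388.3 kN/m
FS = 388.3 / 137.7 = 2.820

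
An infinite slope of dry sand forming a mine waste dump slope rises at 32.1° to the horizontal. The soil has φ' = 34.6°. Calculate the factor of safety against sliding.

FS = 1.10

For a dry cohesionless infinite slope the factor of safety is FS = tanφ' / tanβ.
FS = tan34.6° / tan32.1° = 0.6899 / 0.6273 = 1.100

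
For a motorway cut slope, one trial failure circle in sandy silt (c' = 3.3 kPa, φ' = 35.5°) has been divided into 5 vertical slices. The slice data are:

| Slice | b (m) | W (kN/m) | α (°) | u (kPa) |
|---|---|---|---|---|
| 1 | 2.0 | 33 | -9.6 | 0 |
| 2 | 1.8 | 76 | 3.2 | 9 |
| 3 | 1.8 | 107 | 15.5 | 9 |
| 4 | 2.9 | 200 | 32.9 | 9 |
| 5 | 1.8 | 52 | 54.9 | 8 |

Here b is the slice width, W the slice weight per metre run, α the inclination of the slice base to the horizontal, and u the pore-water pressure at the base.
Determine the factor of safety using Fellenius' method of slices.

FS = 1.51

Ordinary method of slices: FS = Σ[c'·Δl_i + (W_i cosα_i − u_i·Δl_i)·tanφ'] / Σ W_i sinα_i, with Δl_i = b_i / cosα_i.
Slice 1: Δl = 2.0/cos(-9.6°) = 2.028 m; N'_1 = 33·cos(-9.6°) − 0·2.028 = 32.5; c'Δl = 6.69; W sinα = -5.5
Slice 2: Δl = 1.8/cos3.2° = 1.803 m; N'_2 = 76·cos3.2° − 9·1.803 = 59.7; c'Δl = 5.95; W sinα = 4.2
Slice 3: Δl = 1.8/cos15.5° = 1.868 m; N'_3 = 107·cos15.5° − 9·1.868 = 86.3; c'Δl = 6.16; W sinα = 28.6
Slice 4: Δl = 2.9/cos32.9° = 3.454 m; N'_4 = 200·cos32.9° − 9·3.454 = 136.8; c'Δl = 11.40; W sinα = 108.6
Slice 5: Δl = 1.8/cos54.9° = 3.130 m; N'_5 = 52·cos54.9° − 8·3.130 = 4.9; c'Δl = 10.33; W sinα = 42.5
Σc'Δl = 40.5 kN/m; ΣN' = 320.2 kN/m; ΣW sinα = 178.5 kN/m
Resisting = 40.5 + 320.2·tan35.5° = 40.5 + 228.4 = 268.9 kN/m
FS = 268.9 / 178.5 = 1.506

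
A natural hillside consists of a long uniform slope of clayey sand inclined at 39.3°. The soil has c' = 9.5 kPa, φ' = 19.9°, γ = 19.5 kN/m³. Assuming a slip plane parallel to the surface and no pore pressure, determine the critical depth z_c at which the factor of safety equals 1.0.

z_c = 1.78 m

Setting FS = 1.00 in FS = [c' + γz cos²β tanφ'] / [γz sinβ cosβ] and solving for z:
z = c' / [γ cosβ (FS·sinβ − cosβ·tanφ')]
  = 9.5 / [19.5·cos39.3°·(1.00·sin39.3° − cos39.3°·tan19.9°)]
  = 9.5 / [19.5·0.7738·(1.00·0.6334 − 0.7738·0.3620)]
  = 9.5 / 5.3306 = 1.782 m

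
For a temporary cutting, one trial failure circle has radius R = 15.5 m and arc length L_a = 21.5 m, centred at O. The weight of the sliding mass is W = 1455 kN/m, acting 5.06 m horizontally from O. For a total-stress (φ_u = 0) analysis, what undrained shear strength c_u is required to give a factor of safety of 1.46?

FS = c_u·L_a·R / (W·d), so c_u = FS·W·d / (L_a·R).
c_u = 1.46·1455·5.06 / (21.50·15.5) = 10749.0 / 333.25 = 32.25 kPa

c_u = 32.3 kPa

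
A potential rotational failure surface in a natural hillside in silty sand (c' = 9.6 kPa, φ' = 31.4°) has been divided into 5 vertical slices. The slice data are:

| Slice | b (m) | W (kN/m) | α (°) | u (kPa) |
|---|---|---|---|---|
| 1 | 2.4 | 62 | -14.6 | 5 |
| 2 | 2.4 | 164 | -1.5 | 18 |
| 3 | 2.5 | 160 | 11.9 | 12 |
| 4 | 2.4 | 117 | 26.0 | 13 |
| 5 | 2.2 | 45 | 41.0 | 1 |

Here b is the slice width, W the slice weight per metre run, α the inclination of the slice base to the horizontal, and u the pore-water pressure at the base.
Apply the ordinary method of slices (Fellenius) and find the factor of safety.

Ordinary method of slices: FS = Σ[c'·Δl_i + (W_i cosα_i − u_i·Δl_i)·tanφ'] / Σ W_i sinα_i, with Δl_i = b_i / cosα_i.
Slice 1: Δl = 2.4/cos(-14.6°) = 2.480 m; N'_1 = 62·cos(-14.6°) − 5·2.480 = 47.6; c'Δl = 23.81; W sinα = -15.6
Slice 2: Δl = 2.4/cos(-1.5°) = 2.401 m; N'_2 = 164·cos(-1.5°) − 18·2.401 = 120.7; c'Δl = 23.05; W sinα = -4.3
Slice 3: Δl = 2.5/cos11.9° = 2.555 m; N'_3 = 160·cos11.9° − 12·2.555 = 125.9; c'Δl = 24.53; W sinα = 33.0
Slice 4: Δl = 2.4/cos26.0° = 2.670 m; N'_4 = 117·cos26.0° − 13·2.670 = 70.4; c'Δl = 25.63; W sinα = 51.3
Slice 5: Δl = 2.2/cos41.0° = 2.915 m; N'_5 = 45·cos41.0° − 1·2.915 = 31.0; c'Δl = 27.98; W sinα = 29.5
Σc'Δl = 125.0 kN/m; ΣN' = 395.7 kN/m; ΣW sinα = 93.9 kN/m
Resisting = 125.0 + 395.7·tan31.4° = 125.0 + 241.5 = 366.6 kN/m
FS = 366.6 / 93.9 = 3.904

FS = 3.90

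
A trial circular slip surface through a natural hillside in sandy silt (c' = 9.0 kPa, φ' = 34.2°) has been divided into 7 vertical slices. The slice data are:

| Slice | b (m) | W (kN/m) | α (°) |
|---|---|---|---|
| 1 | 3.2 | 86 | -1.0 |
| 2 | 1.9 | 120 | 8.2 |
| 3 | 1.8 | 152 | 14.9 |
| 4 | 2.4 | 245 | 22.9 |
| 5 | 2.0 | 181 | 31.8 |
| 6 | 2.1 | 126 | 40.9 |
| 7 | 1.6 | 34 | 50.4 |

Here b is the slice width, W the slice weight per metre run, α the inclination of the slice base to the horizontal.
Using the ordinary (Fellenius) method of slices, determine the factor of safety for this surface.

FS = 2.07

Ordinary method of slices: FS = Σ[c'·Δl_i + (W_i cosα_i)·tanφ'] / Σ W_i sinα_i, with Δl_i = b_i / cosα_i.
Slice 1: Δl = 3.2/cos(-1.0°) = 3.200 m; N'_1 = 86·cos(-1.0°) = 86.0; c'Δl = 28.80; W sinα = -1.5
Slice 2: Δl = 1.9/cos8.2° = 1.920 m; N'_2 = 120·cos8.2° = 118.8; c'Δl = 17.28; W sinα = 17.1
Slice 3: Δl = 1.8/cos14.9° = 1.863 m; N'_3 = 152·cos14.9° = 146.9; c'Δl = 16.76; W sinα = 39.1
Slice 4: Δl = 2.4/cos22.9° = 2.605 m; N'_4 = 245·cos22.9° = 225.7; c'Δl = 23.45; W sinα = 95.3
Slice 5: Δl = 2.0/cos31.8° = 2.353 m; N'_5 = 181·cos31.8° = 153.8; c'Δl = 21.18; W sinα = 95.4
Slice 6: Δl = 2.1/cos40.9° = 2.778 m; N'_6 = 126·cos40.9° = 95.2; c'Δl = 25.00; W sinα = 82.5
Slice 7: Δl = 1.6/cos50.4° = 2.510 m; N'_7 = 34·cos50.4° = 21.7; c'Δl = 22.59; W sinα = 26.2
Σc'Δl = 155.1 kN/m; ΣN' = 848.1 kN/m; ΣW sinα = 354.1 kN/m
Resisting = 155.1 + 848.1·tan34.2° = 155.1 + 576.4 = 731.4 kN/m
FS = 731.4 / 354.1 = 2.066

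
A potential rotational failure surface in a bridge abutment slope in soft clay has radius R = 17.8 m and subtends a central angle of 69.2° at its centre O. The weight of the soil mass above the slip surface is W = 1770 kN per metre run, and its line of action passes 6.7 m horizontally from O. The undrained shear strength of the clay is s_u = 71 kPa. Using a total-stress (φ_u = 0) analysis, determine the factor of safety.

FS = 2.29

Taking moments about the centre O, the resisting moment is provided by the undrained shear strength acting along the arc:
Arc length L_a = R·θ = 17.8·(69.2°·π/180) = 17.8·1.2078 = 21.50 m
M_R = s_u·L_a·R = 71·21.50·17.8 = 27169.5 kN·m/m
M_D = W·d = 1770·6.7 = 11859.0 kN·m/m
FS = M_R / M_D = 27169.5 / 11859.0 = 2.291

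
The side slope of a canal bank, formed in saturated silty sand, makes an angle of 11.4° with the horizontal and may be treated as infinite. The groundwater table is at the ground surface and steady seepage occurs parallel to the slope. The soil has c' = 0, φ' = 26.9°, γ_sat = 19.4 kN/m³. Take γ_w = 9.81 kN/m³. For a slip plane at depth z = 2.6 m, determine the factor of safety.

With seepage parallel to the slope and the water table at the surface, the effective normal stress on the slip plane uses the buoyant unit weight γ' = γ_sat − γ_w while the driving shear stress uses γ_sat:
FS = [c' + γ' z cos²β tanφ'] / [γ_sat z sinβ cosβ]
(For c' = 0 this reduces to FS = (γ'/γ_sat)·tanφ'/tanβ.)
γ' = 19.4 − 9.81 = 9.59 kN/m³
Numerator = 0.0 + 9.59·2.6·cos²11.4°·tan26.9° = 0.0 + 9.59·2.6·0.9609·0.5073 = 12.156 kPa
Denominator = 19.4·2.6·sin11.4°·cos11.4° = 19.4·2.6·0.1977·0.9803 = 9.773 kPa
FS = 12.156 / 9.773 = 1.244

FS = 1.24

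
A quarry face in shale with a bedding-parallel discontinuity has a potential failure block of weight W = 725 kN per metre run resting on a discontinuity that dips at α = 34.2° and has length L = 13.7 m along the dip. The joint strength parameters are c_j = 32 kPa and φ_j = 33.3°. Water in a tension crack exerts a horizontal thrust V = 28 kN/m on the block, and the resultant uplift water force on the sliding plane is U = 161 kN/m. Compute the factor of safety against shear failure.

Resolving the block weight along and normal to the plane and applying the Mohr–Coulomb strength on the joint:
N' = W cosα − U − V sinα = 725·cos34.2° − 161 − 28·sin34.2° = 422.9 kN/m
Driving force T = W sinα + V cosα = 725·sin34.2° + 28·cos34.2° = 430.7 kN/m
Resisting force R = c_j·L + N'·tanφ_j = 32·13.7 + 422.9·tan33.3° = 438.4 + 277.8 = 716.2 kN/m
FS = R / T = 716.2 / 430.7 = 1.663

FS = 1.66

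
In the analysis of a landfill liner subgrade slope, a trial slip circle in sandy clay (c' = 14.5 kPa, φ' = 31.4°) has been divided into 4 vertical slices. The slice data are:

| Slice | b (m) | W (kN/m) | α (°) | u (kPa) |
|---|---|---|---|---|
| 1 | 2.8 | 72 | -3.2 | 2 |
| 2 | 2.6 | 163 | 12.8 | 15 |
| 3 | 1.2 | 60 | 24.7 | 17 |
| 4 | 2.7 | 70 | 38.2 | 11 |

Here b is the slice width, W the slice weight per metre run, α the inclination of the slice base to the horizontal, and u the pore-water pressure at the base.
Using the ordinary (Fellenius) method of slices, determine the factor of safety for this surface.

Ordinary method of slices: FS = Σ[c'·Δl_i + (W_i cosα_i − u_i·Δl_i)·tanφ'] / Σ W_i sinα_i, with Δl_i = b_i / cosα_i.
Slice 1: Δl = 2.8/cos(-3.2°) = 2.804 m; N'_1 = 72·cos(-3.2°) − 2·2.804 = 66.3; c'Δl = 40.66; W sinα = -4.0
Slice 2: Δl = 2.6/cos12.8° = 2.666 m; N'_2 = 163·cos12.8° − 15·2.666 = 119.0; c'Δl = 38.66; W sinα = 36.1
Slice 3: Δl = 1.2/cos24.7° = 1.321 m; N'_3 = 60·cos24.7° − 17·1.321 = 32.1; c'Δl = 19.15; W sinα = 25.1
Slice 4: Δl = 2.7/cos38.2° = 3.436 m; N'_4 = 70·cos38.2° − 11·3.436 = 17.2; c'Δl = 49.82; W sinα = 43.3
Σc'Δl = 148.3 kN/m; ΣN' = 234.5 kN/m; ΣW sinα = 100.5 kN/m
Resisting = 148.3 + 234.5·tan31.4° = 148.3 + 143.1 = 291.4 kN/m
FS = 291.4 / 100.5 = 2.901

FS = 2.90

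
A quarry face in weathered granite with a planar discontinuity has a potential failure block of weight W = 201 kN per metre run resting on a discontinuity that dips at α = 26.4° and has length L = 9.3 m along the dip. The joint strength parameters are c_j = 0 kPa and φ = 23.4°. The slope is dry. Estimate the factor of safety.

Resolving the block weight along and normal to the plane and applying the Mohr–Coulomb strength on the joint:
N' = W cosα = 201·cos26.4° = 180.0 kN/m
Driving force T = W sinα = 201·sin26.4° = 89.4 kN/m
Resisting force R = c_j·L + N'·tanφ = 0·9.3 + 180.0·tan23.4° = 0.0 + 77.9 = 77.9 kN/m
FS = R / T = 77.9 / 89.4 = 0.872

FS = 0.87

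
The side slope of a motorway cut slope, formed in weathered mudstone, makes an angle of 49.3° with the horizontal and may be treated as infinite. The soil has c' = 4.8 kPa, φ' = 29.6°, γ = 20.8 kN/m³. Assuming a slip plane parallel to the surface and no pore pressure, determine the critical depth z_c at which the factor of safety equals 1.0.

z_c = 0.91 m

Setting FS = 1.00 in FS = [c' + γz cos²β tanφ'] / [γz sinβ cosβ] and solving for z:
z = c' / [γ cosβ (FS·sinβ − cosβ·tanφ')]
  = 4.8 / [20.8·cos49.3°·(1.00·sin49.3° − cos49.3°·tan29.6°)]
  = 4.8 / [20.8·0.6521·(1.00·0.7581 − 0.6521·0.5681)]
  = 4.8 / 5.2585 = 0.913 m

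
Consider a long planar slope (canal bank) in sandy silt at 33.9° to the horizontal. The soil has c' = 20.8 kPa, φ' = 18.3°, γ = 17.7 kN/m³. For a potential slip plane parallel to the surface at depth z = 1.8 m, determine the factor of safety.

FS = 1.90

For an infinite slope with a slip plane parallel to the surface (no pore pressure): FS = [c' + γz cos²β tanφ'] / [γz sinβ cosβ].
γz = 17.7·1.8 = 31.86 kN/m²
Numerator = 20.8 + 31.86·cos²33.9°·tan18.3° = 20.8 + 31.86·0.6889·0.3307 = 28.059 kPa
Denominator = 31.86·sin33.9°·cos33.9° = 31.86·0.5577·0.8300 = 14.749 kPa
FS = 28.059 / 14.749 = 1.902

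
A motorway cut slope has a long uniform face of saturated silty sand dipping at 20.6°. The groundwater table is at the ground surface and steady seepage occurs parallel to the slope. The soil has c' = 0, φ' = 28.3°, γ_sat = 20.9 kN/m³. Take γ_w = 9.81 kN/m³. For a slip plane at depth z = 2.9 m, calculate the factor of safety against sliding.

FS = 0.76

With seepage parallel to the slope and the water table at the surface, the effective normal stress on the slip plane uses the buoyant unit weight γ' = γ_sat − γ_w while the driving shear stress uses γ_sat:
FS = [c' + γ' z cos²β tanφ'] / [γ_sat z sinβ cosβ]
(For c' = 0 this reduces to FS = (γ'/γ_sat)·tanφ'/tanβ.)
γ' = 20.9 − 9.81 = 11.09 kN/m³
Numerator = 0.0 + 11.09·2.9·cos²20.6°·tan28.3° = 0.0 + 11.09·2.9·0.8762·0.5384 = 15.173 kPa
Denominator = 20.9·2.9·sin20.6°·cos20.6° = 20.9·2.9·0.3518·0.9361 = 19.962 kPa
FS = 15.173 / 19.962 = 0.760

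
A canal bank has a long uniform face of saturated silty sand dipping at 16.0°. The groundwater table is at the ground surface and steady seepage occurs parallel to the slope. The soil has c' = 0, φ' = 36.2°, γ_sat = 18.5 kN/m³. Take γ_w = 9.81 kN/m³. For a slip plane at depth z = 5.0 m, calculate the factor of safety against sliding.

FS = 1.20

With seepage parallel to the slope and the water table at the surface, the effective normal stress on the slip plane uses the buoyant unit weight γ' = γ_sat − γ_w while the driving shear stress uses γ_sat:
FS = [c' + γ' z cos²β tanφ'] / [γ_sat z sinβ cosβ]
(For c' = 0 this reduces to FS = (γ'/γ_sat)·tanφ'/tanβ.)
γ' = 18.5 − 9.81 = 8.69 kN/m³
Numerator = 0.0 + 8.69·5.0·cos²16.0°·tan36.2° = 0.0 + 8.69·5.0·0.9240·0.7319 = 29.385 kPa
Denominator = 18.5·5.0·sin16.0°·cos16.0° = 18.5·5.0·0.2756·0.9613 = 24.509 kPa
FS = 29.385 / 24.509 = 1.199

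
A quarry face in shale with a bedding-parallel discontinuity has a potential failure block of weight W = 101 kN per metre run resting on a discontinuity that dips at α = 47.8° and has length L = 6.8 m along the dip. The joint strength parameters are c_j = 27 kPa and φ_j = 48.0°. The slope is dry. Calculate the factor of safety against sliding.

FS = 3.46

Resolving the block weight along and normal to the plane and applying the Mohr–Coulomb strength on the joint:
N' = W cosα = 101·cos47.8° = 67.8 kN/m
Driving force T = W sinα = 101·sin47.8° = 74.8 kN/m
Resisting force R = c_j·L + N'·tanφ_j = 27·6.8 + 67.8·tan48.0° = 183.6 + 75.3 = 258.9 kN/m
FS = R / T = 258.9 / 74.8 = 3.461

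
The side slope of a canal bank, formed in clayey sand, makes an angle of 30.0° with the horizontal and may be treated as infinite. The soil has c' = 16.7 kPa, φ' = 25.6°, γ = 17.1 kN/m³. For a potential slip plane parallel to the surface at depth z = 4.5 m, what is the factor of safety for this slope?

For an infinite slope with a slip plane parallel to the surface (no pore pressure): FS = [c' + γz cos²β tanφ'] / [γz sinβ cosβ].
γz = 17.1·4.5 = 76.95 kN/m²
Numerator = 16.7 + 76.95·cos²30.0°·tan25.6° = 16.7 + 76.95·0.7500·0.4791 = 44.351 kPa
Denominator = 76.95·sin30.0°·cos30.0° = 76.95·0.5000·0.8660 = 33.320 kPa
FS = 44.351 / 33.320 = 1.331

FS = 1.33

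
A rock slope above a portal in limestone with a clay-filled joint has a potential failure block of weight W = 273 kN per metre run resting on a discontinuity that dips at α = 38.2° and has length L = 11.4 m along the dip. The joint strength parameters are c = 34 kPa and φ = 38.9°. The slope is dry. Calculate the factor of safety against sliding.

FS = 3.32

Resolving the block weight along and normal to the plane and applying the Mohr–Coulomb strength on the joint:
N' = W cosα = 273·cos38.2° = 214.5 kN/m
Driving force T = W sinα = 273·sin38.2° = 168.8 kN/m
Resisting force R = c·L + N'·tanφ = 34·11.4 + 214.5·tan38.9° = 387.6 + 173.1 = 560.7 kN/m
FS = R / T = 560.7 / 168.8 = 3.321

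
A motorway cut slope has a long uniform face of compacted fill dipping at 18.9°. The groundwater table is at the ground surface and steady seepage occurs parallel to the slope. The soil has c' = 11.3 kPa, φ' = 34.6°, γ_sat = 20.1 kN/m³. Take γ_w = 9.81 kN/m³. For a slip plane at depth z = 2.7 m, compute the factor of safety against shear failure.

With seepage parallel to the slope and the water table at the surface, the effective normal stress on the slip plane uses the buoyant unit weight γ' = γ_sat − γ_w while the driving shear stress uses γ_sat:
FS = [c' + γ' z cos²β tanφ'] / [γ_sat z sinβ cosβ]
γ' = 20.1 − 9.81 = 10.29 kN/m³
Numerator = 11.3 + 10.29·2.7·cos²18.9°·tan34.6° = 11.3 + 10.29·2.7·0.8951·0.6899 = 28.455 kPa
Denominator = 20.1·2.7·sin18.9°·cos18.9° = 20.1·2.7·0.3239·0.9461 = 16.631 kPa
FS = 28.455 / 16.631 = 1.711

FS = 1.71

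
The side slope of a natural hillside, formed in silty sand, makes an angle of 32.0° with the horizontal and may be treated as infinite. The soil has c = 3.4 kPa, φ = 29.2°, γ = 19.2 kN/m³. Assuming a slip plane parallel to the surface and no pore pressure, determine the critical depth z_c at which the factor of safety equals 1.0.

z_c = 3.73 m

Setting FS = 1.00 in FS = [c + γz cos²β tanφ] / [γz sinβ cosβ] and solving for z:
z = c / [γ cosβ (FS·sinβ − cosβ·tanφ)]
  = 3.4 / [19.2·cos32.0°·(1.00·sin32.0° − cos32.0°·tan29.2°)]
  = 3.4 / [19.2·0.8480·(1.00·0.5299 − 0.8480·0.5589)]
  = 3.4 / 0.9112 = 3.731 m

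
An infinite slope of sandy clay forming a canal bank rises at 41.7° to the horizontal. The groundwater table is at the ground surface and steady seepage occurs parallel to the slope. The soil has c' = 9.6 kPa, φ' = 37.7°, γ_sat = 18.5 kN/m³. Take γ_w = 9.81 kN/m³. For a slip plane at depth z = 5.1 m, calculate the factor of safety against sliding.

With seepage parallel to the slope and the water table at the surface, the effective normal stress on the slip plane uses the buoyant unit weight γ' = γ_sat − γ_w while the driving shear stress uses γ_sat:
FS = [c' + γ' z cos²β tanφ'] / [γ_sat z sinβ cosβ]
γ' = 18.5 − 9.81 = 8.69 kN/m³
Numerator = 9.6 + 8.69·5.1·cos²41.7°·tan37.7° = 9.6 + 8.69·5.1·0.5575·0.7729 = 28.695 kPa
Denominator = 18.5·5.1·sin41.7°·cos41.7° = 18.5·5.1·0.6652·0.7466 = 46.862 kPa
FS = 28.695 / 46.862 = 0.612

FS = 0.61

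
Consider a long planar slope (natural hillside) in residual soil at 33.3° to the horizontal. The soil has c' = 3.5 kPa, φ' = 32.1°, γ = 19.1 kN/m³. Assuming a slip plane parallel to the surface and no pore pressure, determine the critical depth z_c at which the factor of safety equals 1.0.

z_c = 8.87 m

Setting FS = 1.00 in FS = [c' + γz cos²β tanφ'] / [γz sinβ cosβ] and solving for z:
z = c' / [γ cosβ (FS·sinβ − cosβ·tanφ')]
  = 3.5 / [19.1·cos33.3°·(1.00·sin33.3° − cos33.3°·tan32.1°)]
  = 3.5 / [19.1·0.8358·(1.00·0.5490 − 0.8358·0.6273)]
  = 3.5 / 0.3947 = 8.868 m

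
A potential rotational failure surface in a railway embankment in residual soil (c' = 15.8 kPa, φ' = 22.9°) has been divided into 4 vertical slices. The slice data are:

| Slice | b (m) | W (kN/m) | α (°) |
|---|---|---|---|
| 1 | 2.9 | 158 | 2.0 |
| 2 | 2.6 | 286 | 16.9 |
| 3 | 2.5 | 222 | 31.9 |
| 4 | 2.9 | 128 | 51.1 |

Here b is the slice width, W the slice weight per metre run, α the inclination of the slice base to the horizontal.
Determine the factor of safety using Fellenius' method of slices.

Ordinary method of slices: FS = Σ[c'·Δl_i + (W_i cosα_i)·tanφ'] / Σ W_i sinα_i, with Δl_i = b_i / cosα_i.
Slice 1: Δl = 2.9/cos2.0° = 2.902 m; N'_1 = 158·cos2.0° = 157.9; c'Δl = 45.85; W sinα = 5.5
Slice 2: Δl = 2.6/cos16.9° = 2.717 m; N'_2 = 286·cos16.9° = 273.6; c'Δl = 42.93; W sinα = 83.1
Slice 3: Δl = 2.5/cos31.9° = 2.945 m; N'_3 = 222·cos31.9° = 188.5; c'Δl = 46.53; W sinα = 117.3
Slice 4: Δl = 2.9/cos51.1° = 4.618 m; N'_4 = 128·cos51.1° = 80.4; c'Δl = 72.97; W sinα = 99.6
Σc'Δl = 208.3 kN/m; ΣN' = 700.4 kN/m; ΣW sinα = 305.6 kN/m
Resisting = 208.3 + 700.4·tan22.9° = 208.3 + 295.9 = 504.1 kN/m
FS = 504.1 / 305.6 = 1.650

FS = 1.65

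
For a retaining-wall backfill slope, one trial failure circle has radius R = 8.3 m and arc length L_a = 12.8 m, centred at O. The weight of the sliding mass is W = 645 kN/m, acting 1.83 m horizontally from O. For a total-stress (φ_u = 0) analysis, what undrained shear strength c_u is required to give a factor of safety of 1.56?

c_u = 17.3 kPa

FS = c_u·L_a·R / (W·d), so c_u = FS·W·d / (L_a·R).
c_u = 1.56·645·1.83 / (12.80·8.3) = 1841.3 / 106.24 = 17.33 kPa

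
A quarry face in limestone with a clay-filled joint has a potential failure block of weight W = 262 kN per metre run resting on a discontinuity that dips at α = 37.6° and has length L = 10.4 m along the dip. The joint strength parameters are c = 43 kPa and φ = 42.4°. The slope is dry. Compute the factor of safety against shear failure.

Resolving the block weight along and normal to the plane and applying the Mohr–Coulomb strength on the joint:
N' = W cosα = 262·cos37.6° = 207.6 kN/m
Driving force T = W sinα = 262·sin37.6° = 159.9 kN/m
Resisting force R = c·L + N'·tanφ = 43·10.4 + 207.6·tan42.4° = 447.2 + 189.5 = 636.7 kN/m
FS = R / T = 636.7 / 159.9 = 3.983

FS = 3.98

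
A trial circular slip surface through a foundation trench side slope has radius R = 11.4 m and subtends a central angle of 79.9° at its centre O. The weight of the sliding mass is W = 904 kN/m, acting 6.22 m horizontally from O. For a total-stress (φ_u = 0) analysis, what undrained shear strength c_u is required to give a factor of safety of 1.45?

FS = c_u·L_a·R / (W·d), so c_u = FS·W·d / (L_a·R).
Arc length L_a = R·θ = 11.4·(79.9°·π/180) = 11.4·1.3945 = 15.90 m
c_u = 1.45·904·6.22 / (15.90·11.4) = 8153.2 / 181.23 = 44.99 kPa

c_u = 45.0 kPa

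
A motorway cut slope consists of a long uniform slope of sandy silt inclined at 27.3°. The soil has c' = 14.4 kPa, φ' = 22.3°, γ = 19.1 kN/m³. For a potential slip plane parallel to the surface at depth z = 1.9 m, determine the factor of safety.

FS = 1.77

For an infinite slope with a slip plane parallel to the surface (no pore pressure): FS = [c' + γz cos²β tanφ'] / [γz sinβ cosβ].
γz = 19.1·1.9 = 36.29 kN/m²
Numerator = 14.4 + 36.29·cos²27.3°·tan22.3° = 14.4 + 36.29·0.7896·0.4101 = 26.153 kPa
Denominator = 36.29·sin27.3°·cos27.3° = 36.29·0.4586·0.8886 = 14.790 kPa
FS = 26.153 / 14.790 = 1.768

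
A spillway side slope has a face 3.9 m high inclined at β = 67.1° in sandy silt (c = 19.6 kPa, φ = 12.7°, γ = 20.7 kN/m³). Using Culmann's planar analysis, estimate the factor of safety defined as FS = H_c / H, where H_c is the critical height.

FS = 2.09

H_c = (4c/γ) · sinβ cosφ / [1 − cos(β − φ)]
    = (4·19.6/20.7) · sin67.1°·cos12.7° / [1 − cos54.4°]
    = 3.787 · 0.8986 / 0.4179 = 8.14 m
FS = H_c / H = 8.14 / 3.9 = 2.088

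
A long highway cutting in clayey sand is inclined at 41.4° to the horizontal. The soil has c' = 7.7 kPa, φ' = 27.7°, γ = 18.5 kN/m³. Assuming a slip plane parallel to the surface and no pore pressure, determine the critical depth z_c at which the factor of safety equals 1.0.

Setting FS = 1.00 in FS = [c' + γz cos²β tanφ'] / [γz sinβ cosβ] and solving for z:
z = c' / [γ cosβ (FS·sinβ − cosβ·tanφ')]
  = 7.7 / [18.5·cos41.4°·(1.00·sin41.4° − cos41.4°·tan27.7°)]
  = 7.7 / [18.5·0.7501·(1.00·0.6613 − 0.7501·0.5250)]
  = 7.7 / 3.7120 = 2.074 m

z_c = 2.07 m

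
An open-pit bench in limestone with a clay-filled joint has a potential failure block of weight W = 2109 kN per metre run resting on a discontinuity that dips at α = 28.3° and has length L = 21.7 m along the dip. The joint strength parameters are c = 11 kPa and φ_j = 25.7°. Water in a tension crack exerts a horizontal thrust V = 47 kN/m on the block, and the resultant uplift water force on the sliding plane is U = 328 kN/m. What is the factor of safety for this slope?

Resolving the block weight along and normal to the plane and applying the Mohr–Coulomb strength on the joint:
N' = W cosα − U − V sinα = 2109·cos28.3° − 328 − 47·sin28.3° = 1506.6 kN/m
Driving force T = W sinα + V cosα = 2109·sin28.3° + 47·cos28.3° = 1041.2 kN/m
Resisting force R = c·L + N'·tanφ_j = 11·21.7 + 1506.6·tan25.7° = 238.7 + 725.1 = 963.8 kN/m
FS = R / T = 963.8 / 1041.2 = 0.926

FS = 0.93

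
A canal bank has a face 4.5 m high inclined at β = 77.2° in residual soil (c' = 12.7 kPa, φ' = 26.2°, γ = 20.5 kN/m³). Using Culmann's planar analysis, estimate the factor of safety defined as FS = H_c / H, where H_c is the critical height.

H_c = (4c'/γ) · sinβ cosφ' / [1 − cos(β − φ')]
    = (4·12.7/20.5) · sin77.2°·cos26.2° / [1 − cos51.0°]
    = 2.478 · 0.8750 / 0.3707 = 5.85 m
FS = H_c / H = 5.85 / 4.5 = 1.300

FS = 1.30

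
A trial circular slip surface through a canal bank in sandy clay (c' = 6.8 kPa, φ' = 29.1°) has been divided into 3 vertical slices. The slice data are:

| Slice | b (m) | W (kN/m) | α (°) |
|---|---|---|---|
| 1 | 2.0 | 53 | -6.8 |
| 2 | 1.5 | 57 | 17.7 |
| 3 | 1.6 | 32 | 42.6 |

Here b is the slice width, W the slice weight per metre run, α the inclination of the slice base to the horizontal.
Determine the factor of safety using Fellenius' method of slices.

FS = 3.42

Ordinary method of slices: FS = Σ[c'·Δl_i + (W_i cosα_i)·tanφ'] / Σ W_i sinα_i, with Δl_i = b_i / cosα_i.
Slice 1: Δl = 2.0/cos(-6.8°) = 2.014 m; N'_1 = 53·cos(-6.8°) = 52.6; c'Δl = 13.70; W sinα = -6.3
Slice 2: Δl = 1.5/cos17.7° = 1.575 m; N'_2 = 57·cos17.7° = 54.3; c'Δl = 10.71; W sinα = 17.3
Slice 3: Δl = 1.6/cos42.6° = 2.174 m; N'_3 = 32·cos42.6° = 23.6; c'Δl = 14.78; W sinα = 21.7
Σc'Δl = 39.2 kN/m; ΣN' = 130.5 kN/m; ΣW sinα = 32.7 kN/m
Resisting = 39.2 + 130.5·tan29.1° = 39.2 + 72.6 = 111.8 kN/m
FS = 111.8 / 32.7 = 3.418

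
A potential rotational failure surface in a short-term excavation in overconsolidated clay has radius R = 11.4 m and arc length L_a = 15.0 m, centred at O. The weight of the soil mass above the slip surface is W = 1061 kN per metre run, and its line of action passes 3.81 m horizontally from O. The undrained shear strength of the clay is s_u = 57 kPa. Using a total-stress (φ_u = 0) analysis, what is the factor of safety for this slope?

FS = 2.41

Taking moments about the centre O, the resisting moment is provided by the undrained shear strength acting along the arc:
M_R = s_u·L_a·R = 57·15.00·11.4 = 9747.0 kN·m/m
M_D = W·d = 1061·3.81 = 4042.4 kN·m/m
FS = M_R / M_D = 9747.0 / 4042.4 = 2.411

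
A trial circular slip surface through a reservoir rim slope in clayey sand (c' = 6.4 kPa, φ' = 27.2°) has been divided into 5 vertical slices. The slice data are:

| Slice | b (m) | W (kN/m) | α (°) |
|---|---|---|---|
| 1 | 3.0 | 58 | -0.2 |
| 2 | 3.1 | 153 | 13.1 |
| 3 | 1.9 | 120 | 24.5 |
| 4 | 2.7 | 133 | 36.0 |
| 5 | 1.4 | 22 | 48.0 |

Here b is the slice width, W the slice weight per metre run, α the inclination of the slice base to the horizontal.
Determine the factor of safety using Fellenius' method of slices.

FS = 1.75

Ordinary method of slices: FS = Σ[c'·Δl_i + (W_i cosα_i)·tanφ'] / Σ W_i sinα_i, with Δl_i = b_i / cosα_i.
Slice 1: Δl = 3.0/cos(-0.2°) = 3.000 m; N'_1 = 58·cos(-0.2°) = 58.0; c'Δl = 19.20; W sinα = -0.2
Slice 2: Δl = 3.1/cos13.1° = 3.183 m; N'_2 = 153·cos13.1° = 149.0; c'Δl = 20.37; W sinα = 34.7
Slice 3: Δl = 1.9/cos24.5° = 2.088 m; N'_3 = 120·cos24.5° = 109.2; c'Δl = 13.36; W sinα = 49.8
Slice 4: Δl = 2.7/cos36.0° = 3.337 m; N'_4 = 133·cos36.0° = 107.6; c'Δl = 21.36; W sinα = 78.2
Slice 5: Δl = 1.4/cos48.0° = 2.092 m; N'_5 = 22·cos48.0° = 14.7; c'Δl = 13.39; W sinα = 16.3
Σc'Δl = 87.7 kN/m; ΣN' = 438.5 kN/m; ΣW sinα = 178.8 kN/m
Resisting = 87.7 + 438.5·tan27.2° = 87.7 + 225.4 = 313.1 kN/m
FS = 313.1 / 178.8 = 1.751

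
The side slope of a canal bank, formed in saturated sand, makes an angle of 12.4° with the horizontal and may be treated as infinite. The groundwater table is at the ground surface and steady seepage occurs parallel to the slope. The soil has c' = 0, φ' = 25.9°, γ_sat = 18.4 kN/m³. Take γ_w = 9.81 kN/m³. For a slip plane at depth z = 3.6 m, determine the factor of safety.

With seepage parallel to the slope and the water table at the surface, the effective normal stress on the slip plane uses the buoyant unit weight γ' = γ_sat − γ_w while the driving shear stress uses γ_sat:
FS = [c' + γ' z cos²β tanφ'] / [γ_sat z sinβ cosβ]
(For c' = 0 this reduces to FS = (γ'/γ_sat)·tanφ'/tanβ.)
γ' = 18.4 − 9.81 = 8.59 kN/m³
Numerator = 0.0 + 8.59·3.6·cos²12.4°·tan25.9° = 0.0 + 8.59·3.6·0.9539·0.4856 = 14.323 kPa
Denominator = 18.4·3.6·sin12.4°·cos12.4° = 18.4·3.6·0.2147·0.9767 = 13.892 kPa
FS = 14.323 / 13.892 = 1.031

FS = 1.03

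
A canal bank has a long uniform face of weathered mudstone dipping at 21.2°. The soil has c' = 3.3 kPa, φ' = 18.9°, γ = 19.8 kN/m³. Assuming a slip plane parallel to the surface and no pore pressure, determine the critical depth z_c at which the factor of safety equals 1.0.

Setting FS = 1.00 in FS = [c' + γz cos²β tanφ'] / [γz sinβ cosβ] and solving for z:
z = c' / [γ cosβ (FS·sinβ − cosβ·tanφ')]
  = 3.3 / [19.8·cos21.2°·(1.00·sin21.2° − cos21.2°·tan18.9°)]
  = 3.3 / [19.8·0.9323·(1.00·0.3616 − 0.9323·0.3424)]
  = 3.3 / 0.7831 = 4.214 m

z_c = 4.21 m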